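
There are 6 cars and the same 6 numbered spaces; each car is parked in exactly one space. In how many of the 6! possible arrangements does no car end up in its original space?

265

By inclusion-exclusion, !6 = Σ (-1)^k · 6!/k! for k=0..6
= 6! - 6!/1! + 6!/2! - 6!/3! + 6!/4! - 6!/5! + 6!/6!
= 720 - 720 + 360 - 120 + 30 - 6 + 1
= 265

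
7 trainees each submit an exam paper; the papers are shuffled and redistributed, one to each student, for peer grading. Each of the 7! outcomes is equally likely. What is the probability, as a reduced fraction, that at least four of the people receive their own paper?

23/1260

Favorable outcomes: Σ_{i≥4} C(7,i)·!(7-i) = 35·2 + 21·1 + 7·0 + 1·1 = 92.
Total outcomes: 7! = 5040.
Probability = 92/5040 = 23/1260.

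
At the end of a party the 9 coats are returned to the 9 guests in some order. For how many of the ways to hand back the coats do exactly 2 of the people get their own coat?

66744

Choose which 2 of the 9 are fixed: C(9,2) = 36.
The remaining 7 must be deranged: !7 = 1854.
Total: 36 × 1854 = 66744.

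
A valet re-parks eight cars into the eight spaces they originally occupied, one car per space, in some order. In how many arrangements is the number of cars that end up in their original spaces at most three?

39549

Sum C(8,i)·!(8-i) for i = 0..3:
  i=0: C(8,0)·!8 = 1·14833 = 14833
  i=1: C(8,1)·!7 = 8·1854 = 14832
  i=2: C(8,2)·!6 = 28·265 = 7420
  i=3: C(8,3)·!5 = 56·44 = 2464
Total = 39549.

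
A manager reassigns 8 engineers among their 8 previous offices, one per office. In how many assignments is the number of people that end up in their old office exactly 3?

2464

Choose which 3 of the 8 are fixed: C(8,3) = 56.
The other 5 form a derangement: !5 = 44.
Total: 56 × 44 = 2464.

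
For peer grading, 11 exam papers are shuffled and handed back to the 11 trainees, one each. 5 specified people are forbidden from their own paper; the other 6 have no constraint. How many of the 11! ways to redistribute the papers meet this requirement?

25022880

Let A_j be the event that the j-th constrained one is fixed. By inclusion-exclusion over the 5 events:
Σ_{j=0}^{5} (-1)^j C(5,j)(11-j)!
= C(5,0)·11! - C(5,1)·10! + C(5,2)·9! - C(5,3)·8! + C(5,4)·7! - C(5,5)·6!
= 39916800 - 18144000 + 3628800 - 403200 + 25200 - 720
= 25022880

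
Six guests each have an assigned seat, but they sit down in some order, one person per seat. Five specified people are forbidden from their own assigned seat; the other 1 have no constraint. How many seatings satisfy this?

Inclusion-exclusion on the 5 forbidden self-matches:
Σ_{j=0}^{5} (-1)^j C(5,j)(6-j)!
= C(5,0)·6! - C(5,1)·5! + C(5,2)·4! - C(5,3)·3! + C(5,4)·2! - C(5,5)·1!
= 720 - 600 + 240 - 60 + 10 - 1
= 309

309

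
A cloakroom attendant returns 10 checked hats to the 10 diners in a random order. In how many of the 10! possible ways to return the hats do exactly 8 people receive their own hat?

Choose which 8 of the 10 are fixed: C(10,8) = 45.
The other 2 form a derangement: !2 = 1.
Total: 45 × 1 = 45.

45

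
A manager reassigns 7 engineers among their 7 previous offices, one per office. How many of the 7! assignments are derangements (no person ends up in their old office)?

1854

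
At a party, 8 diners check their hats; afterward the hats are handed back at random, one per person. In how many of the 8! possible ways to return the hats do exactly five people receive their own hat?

Pick the 5 fixed positions: C(8,5) = 56 ways.
The other 3 form a derangement: !3 = 2.
Total: 56 × 2 = 112.

112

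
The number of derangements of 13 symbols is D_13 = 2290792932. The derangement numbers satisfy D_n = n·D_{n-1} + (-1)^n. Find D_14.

32071101049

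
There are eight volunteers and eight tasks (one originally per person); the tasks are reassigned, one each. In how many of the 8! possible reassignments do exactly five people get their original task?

112

Pick the 5 fixed positions: C(8,5) = 56 ways.
The other 3 form a derangement: !3 = 2.
Total: 56 × 2 = 112.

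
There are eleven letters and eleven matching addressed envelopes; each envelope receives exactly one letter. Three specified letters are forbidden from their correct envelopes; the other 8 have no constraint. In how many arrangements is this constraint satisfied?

Inclusion-exclusion on the 3 forbidden self-matches:
Σ_{j=0}^{3} (-1)^j C(3,j)(11-j)!
= C(3,0)·11! - C(3,1)·10! + C(3,2)·9! - C(3,3)·8!
= 39916800 - 10886400 + 1088640 - 40320
= 30078720

30078720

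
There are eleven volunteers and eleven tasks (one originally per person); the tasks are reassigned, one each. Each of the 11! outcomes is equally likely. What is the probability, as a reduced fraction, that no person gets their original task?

1468457/3991680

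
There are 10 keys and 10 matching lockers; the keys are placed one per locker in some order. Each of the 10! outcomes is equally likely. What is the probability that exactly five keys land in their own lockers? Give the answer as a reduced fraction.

11/3600

Favorable outcomes: C(10,5)·!5 = 252·44 = 11088.
Total outcomes: 10! = 3628800.
Probability = 11088/3628800 = 11/3600.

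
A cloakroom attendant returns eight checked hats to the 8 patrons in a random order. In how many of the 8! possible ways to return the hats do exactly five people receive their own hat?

Choose which 5 of the 8 are fixed: C(8,5) = 56.
The remaining 3 must be deranged: !3 = 2.
Total: 56 × 2 = 112.

112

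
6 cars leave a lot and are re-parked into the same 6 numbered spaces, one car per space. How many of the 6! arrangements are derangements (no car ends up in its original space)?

The subfactorial !6 = [6!/e] (nearest integer).
6! = 720, and 720/e ≈ 264.87, so !6 = 265.

265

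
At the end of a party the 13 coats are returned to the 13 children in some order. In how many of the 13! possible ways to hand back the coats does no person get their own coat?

By inclusion-exclusion, !13 = Σ (-1)^k · 13!/k! for k=0..13
= 13! - 13!/1! + 13!/2! - 13!/3! + 13!/4! - 13!/5! + 13!/6! - 13!/7! + 13!/8! - 13!/9! + 13!/10! - 13!/11! + 13!/12! - 13!/13!
= 6227020800 - 6227020800 + 3113510400 - 1037836800 + 259459200 - 51891840 + 8648640 - 1235520 + 154440 - 17160 + 1716 - 156 + 13 - 1
= 2290792932

2290792932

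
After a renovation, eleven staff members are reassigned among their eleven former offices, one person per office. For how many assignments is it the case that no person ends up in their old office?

The number of derangements of 11 is !11 = Σ_{k=0}^{11} (-1)^k·11!/k!
= 11! - 11!/1! + 11!/2! - 11!/3! + 11!/4! - 11!/5! + 11!/6! - 11!/7! + 11!/8! - 11!/9! + 11!/10! - 11!/11!
= 39916800 - 39916800 + 19958400 - 6652800 + 1663200 - 332640 + 55440 - 7920 + 990 - 110 + 11 - 1
= 14684570

14684570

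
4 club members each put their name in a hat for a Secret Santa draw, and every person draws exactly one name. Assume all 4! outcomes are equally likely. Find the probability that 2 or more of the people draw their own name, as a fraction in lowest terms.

Favorable outcomes: Σ_{i≥2} C(4,i)·!(4-i) = 6·1 + 4·0 + 1·1 = 7.
Total outcomes: 4! = 24.
Probability = 7/24 = 7/24.

7/24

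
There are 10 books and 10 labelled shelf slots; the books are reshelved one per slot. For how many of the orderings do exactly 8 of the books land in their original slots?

Choose which 8 of the 10 are fixed: C(10,8) = 45.
The other 2 form a derangement: !2 = 1.
Total: 45 × 1 = 45.

45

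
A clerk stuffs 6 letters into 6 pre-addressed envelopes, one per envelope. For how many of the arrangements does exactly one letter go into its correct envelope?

Pick the single fixed position: C(6,1) = 6 ways.
The remaining 5 must be deranged: !5 = 44.
Total: 6 × 44 = 264.

264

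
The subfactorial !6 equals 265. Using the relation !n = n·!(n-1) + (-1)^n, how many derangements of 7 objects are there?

!7 = 7·265 - 1 = 1854.

1854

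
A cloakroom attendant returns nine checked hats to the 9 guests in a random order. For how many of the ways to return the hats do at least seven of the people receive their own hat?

37

# with exactly i fixed is C(9,i)·!(9-i); sum over i=7..9:
  i=7: C(9,7)·!2 = 36·1 = 36
  i=8: C(9,8)·!1 = 9·0 = 0
  i=9: C(9,9)·!0 = 1·1 = 1
Total = 37.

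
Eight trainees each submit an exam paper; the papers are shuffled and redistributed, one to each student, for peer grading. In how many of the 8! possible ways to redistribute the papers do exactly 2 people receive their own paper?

Pick the 2 fixed positions: C(8,2) = 28 ways.
The remaining 6 must be deranged: !6 = 265.
Total: 28 × 265 = 7420.

7420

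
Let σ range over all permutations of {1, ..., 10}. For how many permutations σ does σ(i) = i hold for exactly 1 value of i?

1334960

Pick the single fixed position: C(10,1) = 10 ways.
The other 9 form a derangement: !9 = 133496.
Total: 10 × 133496 = 1334960.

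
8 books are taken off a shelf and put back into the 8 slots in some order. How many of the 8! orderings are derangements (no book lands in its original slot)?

!8 is the nearest integer to 8!/e.
8! = 40320, and 40320/e ≈ 14832.90, so !8 = 14833.

14833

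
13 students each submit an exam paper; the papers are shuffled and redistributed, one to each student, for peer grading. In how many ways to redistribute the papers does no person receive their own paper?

Use !n = n·!(n-1) + (-1)^n.
!13 = 13·176214841 - 1 = 2290792932

2290792932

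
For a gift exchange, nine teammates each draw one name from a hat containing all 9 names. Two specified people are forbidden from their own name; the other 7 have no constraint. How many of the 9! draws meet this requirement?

287280

Let A_j be the event that the j-th constrained one is fixed. By inclusion-exclusion over the 2 events:
Σ_{j=0}^{2} (-1)^j C(2,j)(9-j)!
= C(2,0)·9! - C(2,1)·8! + C(2,2)·7!
= 362880 - 80640 + 5040
= 287280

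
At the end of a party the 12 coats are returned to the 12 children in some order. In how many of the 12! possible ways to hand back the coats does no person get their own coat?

176214841

The number of derangements of 12 is !12 = Σ_{k=0}^{12} (-1)^k·12!/k!
= 12! - 12!/1! + 12!/2! - 12!/3! + 12!/4! - 12!/5! + 12!/6! - 12!/7! + 12!/8! - 12!/9! + 12!/10! - 12!/11! + 12!/12!
= 479001600 - 479001600 + 239500800 - 79833600 + 19958400 - 3991680 + 665280 - 95040 + 11880 - 1320 + 132 - 12 + 1
= 176214841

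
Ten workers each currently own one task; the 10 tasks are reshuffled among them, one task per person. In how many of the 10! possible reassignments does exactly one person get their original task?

1334960

Pick the single fixed position: C(10,1) = 10 ways.
The other 9 form a derangement: !9 = 133496.
Total: 10 × 133496 = 1334960.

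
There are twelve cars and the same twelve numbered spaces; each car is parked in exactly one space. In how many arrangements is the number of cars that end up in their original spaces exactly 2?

88107426

Choose which 2 of the 12 are fixed: C(12,2) = 66.
The remaining 10 must be deranged: !10 = 1334961.
Total: 66 × 1334961 = 88107426.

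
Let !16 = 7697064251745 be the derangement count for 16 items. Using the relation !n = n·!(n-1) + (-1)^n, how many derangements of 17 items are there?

!17 = 17·7697064251745 - 1 = 130850092279664.

130850092279664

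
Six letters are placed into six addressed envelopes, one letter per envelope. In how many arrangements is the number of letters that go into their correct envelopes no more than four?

Sum C(6,i)·!(6-i) for i = 0..4:
  i=0: C(6,0)·!6 = 1·265 = 265
  i=1: C(6,1)·!5 = 6·44 = 264
  i=2: C(6,2)·!4 = 15·9 = 135
  i=3: C(6,3)·!3 = 20·2 = 40
  i=4: C(6,4)·!2 = 15·1 = 15
Total = 719.

719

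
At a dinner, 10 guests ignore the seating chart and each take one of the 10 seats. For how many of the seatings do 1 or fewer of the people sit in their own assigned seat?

Sum C(10,i)·!(10-i) for i = 0..1:
  i=0: C(10,0)·!10 = 1·1334961 = 1334961
  i=1: C(10,1)·!9 = 10·133496 = 1334960
Total = 2669921.

2669921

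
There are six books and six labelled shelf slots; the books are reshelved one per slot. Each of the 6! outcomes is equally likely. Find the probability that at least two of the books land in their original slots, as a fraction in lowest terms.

Favorable outcomes: Σ_{i≥2} C(6,i)·!(6-i) = 15·9 + 20·2 + 15·1 + 6·0 + 1·1 = 191.
Total outcomes: 6! = 720.
Probability = 191/720 = 191/720.

191/720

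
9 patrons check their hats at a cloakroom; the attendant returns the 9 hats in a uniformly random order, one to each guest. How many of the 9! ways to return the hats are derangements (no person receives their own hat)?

133496

The subfactorial !9 = [9!/e] (nearest integer).
9! = 362880, and 362880/e ≈ 133496.09, so !9 = 133496.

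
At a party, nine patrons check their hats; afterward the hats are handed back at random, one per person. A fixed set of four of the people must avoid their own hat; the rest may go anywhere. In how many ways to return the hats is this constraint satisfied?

229080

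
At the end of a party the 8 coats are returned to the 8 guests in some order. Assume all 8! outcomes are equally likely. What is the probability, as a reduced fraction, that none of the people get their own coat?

2119/5760

Favorable outcomes: !8 = 14833.
Total outcomes: 8! = 40320.
Probability = 14833/40320 = 2119/5760.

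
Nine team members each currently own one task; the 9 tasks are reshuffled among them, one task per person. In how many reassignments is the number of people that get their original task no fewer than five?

1339

# with exactly i fixed is C(9,i)·!(9-i); sum over i=5..9:
  i=5: C(9,5)·!4 = 126·9 = 1134
  i=6: C(9,6)·!3 = 84·2 = 168
  i=7: C(9,7)·!2 = 36·1 = 36
  i=8: C(9,8)·!1 = 9·0 = 0
  i=9: C(9,9)·!0 = 1·1 = 1
Total = 1339.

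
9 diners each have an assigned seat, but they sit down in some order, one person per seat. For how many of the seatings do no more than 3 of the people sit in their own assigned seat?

355997

Sum C(9,i)·!(9-i) for i = 0..3:
  i=0: C(9,0)·!9 = 1·133496 = 133496
  i=1: C(9,1)·!8 = 9·14833 = 133497
  i=2: C(9,2)·!7 = 36·1854 = 66744
  i=3: C(9,3)·!6 = 84·265 = 22260
Total = 355997.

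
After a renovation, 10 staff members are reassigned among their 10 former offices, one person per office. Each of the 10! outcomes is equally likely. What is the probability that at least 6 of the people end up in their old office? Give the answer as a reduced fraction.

17/28350

Favorable outcomes: Σ_{i≥6} C(10,i)·!(10-i) = 210·9 + 120·2 + 45·1 + 10·0 + 1·1 = 2176.
Total outcomes: 10! = 3628800.
Probability = 2176/3628800 = 17/28350.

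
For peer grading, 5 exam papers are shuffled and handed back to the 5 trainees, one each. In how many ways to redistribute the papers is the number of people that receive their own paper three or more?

11

# with exactly i fixed is C(5,i)·!(5-i); sum over i=3..5:
  i=3: C(5,3)·!2 = 10·1 = 10
  i=4: C(5,4)·!1 = 5·0 = 0
  i=5: C(5,5)·!0 = 1·1 = 1
Total = 11.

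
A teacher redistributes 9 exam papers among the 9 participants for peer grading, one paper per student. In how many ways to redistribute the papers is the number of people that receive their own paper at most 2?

# with exactly i fixed is C(9,i)·!(9-i); sum over i=0..2:
  i=0: C(9,0)·!9 = 1·133496 = 133496
  i=1: C(9,1)·!8 = 9·14833 = 133497
  i=2: C(9,2)·!7 = 36·1854 = 66744
Total = 333737.

333737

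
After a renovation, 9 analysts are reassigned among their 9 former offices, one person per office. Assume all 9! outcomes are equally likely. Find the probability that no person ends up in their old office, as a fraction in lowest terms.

16687/45360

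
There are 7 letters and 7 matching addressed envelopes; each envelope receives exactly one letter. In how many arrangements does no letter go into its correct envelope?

1854

!7 = 7! · Σ_{k=0}^{7} (-1)^k/k!
= 7! - 7!/1! + 7!/2! - 7!/3! + 7!/4! - 7!/5! + 7!/6! - 7!/7!
= 5040 - 5040 + 2520 - 840 + 210 - 42 + 7 - 1
= 1854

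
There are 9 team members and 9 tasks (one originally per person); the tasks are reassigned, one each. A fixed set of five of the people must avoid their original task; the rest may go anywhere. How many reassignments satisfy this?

Inclusion-exclusion on the 5 forbidden self-matches:
Σ_{j=0}^{5} (-1)^j C(5,j)(9-j)!
= C(5,0)·9! - C(5,1)·8! + C(5,2)·7! - C(5,3)·6! + C(5,4)·5! - C(5,5)·4!
= 362880 - 201600 + 50400 - 7200 + 600 - 24
= 205056

205056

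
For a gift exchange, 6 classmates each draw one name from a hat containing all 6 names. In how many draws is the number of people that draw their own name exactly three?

Pick the 3 fixed positions: C(6,3) = 20 ways.
The other 3 form a derangement: !3 = 2.
Total: 20 × 2 = 40.

40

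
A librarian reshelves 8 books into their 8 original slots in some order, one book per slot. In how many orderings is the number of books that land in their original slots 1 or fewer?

# with exactly i fixed is C(8,i)·!(8-i); sum over i=0..1:
  i=0: C(8,0)·!8 = 1·14833 = 14833
  i=1: C(8,1)·!7 = 8·1854 = 14832
Total = 29665.

29665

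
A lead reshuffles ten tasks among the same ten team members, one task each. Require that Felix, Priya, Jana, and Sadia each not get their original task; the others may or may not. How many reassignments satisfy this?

2399760

Inclusion-exclusion on the 4 forbidden self-matches:
Σ_{j=0}^{4} (-1)^j C(4,j)(10-j)!
= C(4,0)·10! - C(4,1)·9! + C(4,2)·8! - C(4,3)·7! + C(4,4)·6!
= 3628800 - 1451520 + 241920 - 20160 + 720
= 2399760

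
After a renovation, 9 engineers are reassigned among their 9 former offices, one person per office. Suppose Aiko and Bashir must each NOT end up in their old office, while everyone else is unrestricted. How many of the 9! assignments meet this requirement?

287280

Let A_j be the event that the j-th constrained one is fixed. By inclusion-exclusion over the 2 events:
Σ_{j=0}^{2} (-1)^j C(2,j)(9-j)!
= C(2,0)·9! - C(2,1)·8! + C(2,2)·7!
= 362880 - 80640 + 5040
= 287280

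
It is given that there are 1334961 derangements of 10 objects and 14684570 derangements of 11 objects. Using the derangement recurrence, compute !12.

176214841

!12 = (12-1)·(!11 + !10) = 11·(14684570 + 1334961) = 11·16019531 = 176214841.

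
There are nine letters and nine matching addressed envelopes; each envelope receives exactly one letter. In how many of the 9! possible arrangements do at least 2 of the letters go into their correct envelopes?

95887

# with exactly i fixed is C(9,i)·!(9-i); sum over i=2..9:
  i=2: C(9,2)·!7 = 36·1854 = 66744
  i=3: C(9,3)·!6 = 84·265 = 22260
  i=4: C(9,4)·!5 = 126·44 = 5544
  i=5: C(9,5)·!4 = 126·9 = 1134
  i=6: C(9,6)·!3 = 84·2 = 168
  i=7: C(9,7)·!2 = 36·1 = 36
  i=8: C(9,8)·!1 = 9·0 = 0
  i=9: C(9,9)·!0 = 1·1 = 1
Total = 95887.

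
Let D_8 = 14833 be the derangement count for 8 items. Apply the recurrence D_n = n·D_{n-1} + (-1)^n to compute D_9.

133496

D_9 = 9·14833 - 1 = 133496.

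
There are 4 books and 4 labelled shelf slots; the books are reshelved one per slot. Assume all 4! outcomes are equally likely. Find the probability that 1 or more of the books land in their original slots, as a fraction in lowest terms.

Favorable outcomes: Σ_{i≥1} C(4,i)·!(4-i) = 4·2 + 6·1 + 4·0 + 1·1 = 15.
Total outcomes: 4! = 24.
Probability = 15/24 = 5/8.

5/8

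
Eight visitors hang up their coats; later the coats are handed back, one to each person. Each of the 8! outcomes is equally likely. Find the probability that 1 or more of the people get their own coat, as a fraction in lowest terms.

Favorable outcomes: Σ_{i≥1} C(8,i)·!(8-i) = 8·1854 + 28·265 + 56·44 + 70·9 + 56·2 + 28·1 + 8·0 + 1·1 = 25487.
Total outcomes: 8! = 40320.
Probability = 25487/40320 = 3641/5760.

3641/5760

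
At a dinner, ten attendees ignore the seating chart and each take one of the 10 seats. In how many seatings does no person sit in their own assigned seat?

1334961

Use !n = n·!(n-1) + (-1)^n.
!10 = 10·133496 + 1 = 1334961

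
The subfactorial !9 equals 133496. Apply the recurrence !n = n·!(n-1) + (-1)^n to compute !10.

!10 = 10·133496 + 1 = 1334961.

1334961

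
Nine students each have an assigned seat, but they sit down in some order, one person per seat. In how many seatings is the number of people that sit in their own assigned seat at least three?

29143

Sum C(9,i)·!(9-i) for i = 3..9:
  i=3: C(9,3)·!6 = 84·265 = 22260
  i=4: C(9,4)·!5 = 126·44 = 5544
  i=5: C(9,5)·!4 = 126·9 = 1134
  i=6: C(9,6)·!3 = 84·2 = 168
  i=7: C(9,7)·!2 = 36·1 = 36
  i=8: C(9,8)·!1 = 9·0 = 0
  i=9: C(9,9)·!0 = 1·1 = 1
Total = 29143.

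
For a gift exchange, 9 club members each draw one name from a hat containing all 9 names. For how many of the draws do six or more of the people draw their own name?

Sum C(9,i)·!(9-i) for i = 6..9:
  i=6: C(9,6)·!3 = 84·2 = 168
  i=7: C(9,7)·!2 = 36·1 = 36
  i=8: C(9,8)·!1 = 9·0 = 0
  i=9: C(9,9)·!0 = 1·1 = 1
Total = 205.

205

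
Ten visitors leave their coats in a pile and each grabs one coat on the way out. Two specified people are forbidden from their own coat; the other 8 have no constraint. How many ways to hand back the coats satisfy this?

2943360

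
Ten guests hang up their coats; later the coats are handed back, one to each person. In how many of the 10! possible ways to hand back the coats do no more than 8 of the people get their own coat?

# with exactly i fixed is C(10,i)·!(10-i); sum over i=0..8:
  i=0: C(10,0)·!10 = 1·1334961 = 1334961
  i=1: C(10,1)·!9 = 10·133496 = 1334960
  i=2: C(10,2)·!8 = 45·14833 = 667485
  i=3: C(10,3)·!7 = 120·1854 = 222480
  i=4: C(10,4)·!6 = 210·265 = 55650
  i=5: C(10,5)·!5 = 252·44 = 11088
  i=6: C(10,6)·!4 = 210·9 = 1890
  i=7: C(10,7)·!3 = 120·2 = 240
  i=8: C(10,8)·!2 = 45·1 = 45
Total = 3628799.

3628799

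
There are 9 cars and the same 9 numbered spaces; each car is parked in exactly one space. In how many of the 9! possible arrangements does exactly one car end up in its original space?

133497

Pick the single fixed position: C(9,1) = 9 ways.
The other 8 form a derangement: !8 = 14833.
Total: 9 × 14833 = 133497.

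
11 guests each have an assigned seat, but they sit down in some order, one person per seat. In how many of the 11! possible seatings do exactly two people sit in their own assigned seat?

Choose which 2 of the 11 are fixed: C(11,2) = 55.
The other 9 form a derangement: !9 = 133496.
Total: 55 × 133496 = 7342280.

7342280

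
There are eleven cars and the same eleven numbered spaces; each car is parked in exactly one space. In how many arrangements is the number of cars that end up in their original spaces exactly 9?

55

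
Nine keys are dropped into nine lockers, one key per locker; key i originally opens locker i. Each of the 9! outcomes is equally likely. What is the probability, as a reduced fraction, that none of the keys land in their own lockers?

Favorable outcomes: !9 = 133496.
Total outcomes: 9! = 362880.
Probability = 133496/362880 = 16687/45360.

16687/45360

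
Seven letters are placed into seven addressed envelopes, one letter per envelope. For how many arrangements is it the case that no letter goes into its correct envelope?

1854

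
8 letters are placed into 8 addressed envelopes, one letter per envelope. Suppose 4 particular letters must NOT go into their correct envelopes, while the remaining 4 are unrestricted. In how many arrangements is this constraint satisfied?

Inclusion-exclusion on the 4 forbidden self-matches:
Σ_{j=0}^{4} (-1)^j C(4,j)(8-j)!
= C(4,0)·8! - C(4,1)·7! + C(4,2)·6! - C(4,3)·5! + C(4,4)·4!
= 40320 - 20160 + 4320 - 480 + 24
= 24024

24024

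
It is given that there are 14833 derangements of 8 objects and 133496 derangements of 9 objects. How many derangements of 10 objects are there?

1334961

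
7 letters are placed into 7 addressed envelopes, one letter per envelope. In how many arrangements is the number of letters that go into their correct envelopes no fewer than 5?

22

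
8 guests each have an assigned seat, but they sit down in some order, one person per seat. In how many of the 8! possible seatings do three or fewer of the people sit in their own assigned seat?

39549

Sum C(8,i)·!(8-i) for i = 0..3:
  i=0: C(8,0)·!8 = 1·14833 = 14833
  i=1: C(8,1)·!7 = 8·1854 = 14832
  i=2: C(8,2)·!6 = 28·265 = 7420
  i=3: C(8,3)·!5 = 56·44 = 2464
Total = 39549.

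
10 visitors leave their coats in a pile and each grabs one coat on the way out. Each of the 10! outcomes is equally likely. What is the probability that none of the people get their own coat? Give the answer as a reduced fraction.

16481/44800

Favorable outcomes: !10 = 1334961.
Total outcomes: 10! = 3628800.
Probability = 1334961/3628800 = 16481/44800.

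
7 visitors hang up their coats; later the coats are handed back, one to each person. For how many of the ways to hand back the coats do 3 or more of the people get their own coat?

Sum C(7,i)·!(7-i) for i = 3..7:
  i=3: C(7,3)·!4 = 35·9 = 315
  i=4: C(7,4)·!3 = 35·2 = 70
  i=5: C(7,5)·!2 = 21·1 = 21
  i=6: C(7,6)·!1 = 7·0 = 0
  i=7: C(7,7)·!0 = 1·1 = 1
Total = 407.

407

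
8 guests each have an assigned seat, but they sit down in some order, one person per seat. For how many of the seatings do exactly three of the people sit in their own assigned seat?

2464

Choose which 3 of the 8 are fixed: C(8,3) = 56.
The other 5 form a derangement: !5 = 44.
Total: 56 × 44 = 2464.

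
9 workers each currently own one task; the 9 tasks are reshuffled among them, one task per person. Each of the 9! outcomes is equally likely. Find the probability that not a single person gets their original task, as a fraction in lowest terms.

16687/45360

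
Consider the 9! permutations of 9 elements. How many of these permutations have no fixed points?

!9 = 9! · Σ_{k=0}^{9} (-1)^k/k!
= 9! - 9!/1! + 9!/2! - 9!/3! + 9!/4! - 9!/5! + 9!/6! - 9!/7! + 9!/8! - 9!/9!
= 362880 - 362880 + 181440 - 60480 + 15120 - 3024 + 504 - 72 + 9 - 1
= 133496

133496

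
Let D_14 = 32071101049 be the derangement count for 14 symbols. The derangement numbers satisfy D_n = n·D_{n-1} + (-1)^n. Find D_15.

481066515734

D_15 = 15·32071101049 - 1 = 481066515734.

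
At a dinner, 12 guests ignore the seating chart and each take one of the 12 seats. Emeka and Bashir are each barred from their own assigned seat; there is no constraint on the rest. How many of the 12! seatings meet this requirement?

402796800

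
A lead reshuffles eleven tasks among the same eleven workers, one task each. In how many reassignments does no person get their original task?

14684570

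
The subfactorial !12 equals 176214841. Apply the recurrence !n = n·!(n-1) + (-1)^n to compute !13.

2290792932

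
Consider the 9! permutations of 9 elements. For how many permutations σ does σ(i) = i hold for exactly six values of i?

168

Pick the 6 fixed positions: C(9,6) = 84 ways.
The other 3 form a derangement: !3 = 2.
Total: 84 × 2 = 168.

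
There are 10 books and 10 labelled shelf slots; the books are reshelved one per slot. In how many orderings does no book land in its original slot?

1334961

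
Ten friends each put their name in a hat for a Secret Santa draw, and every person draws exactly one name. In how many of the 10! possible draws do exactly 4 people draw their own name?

55650

Choose which 4 of the 10 are fixed: C(10,4) = 210.
The other 6 form a derangement: !6 = 265.
Total: 210 × 265 = 55650.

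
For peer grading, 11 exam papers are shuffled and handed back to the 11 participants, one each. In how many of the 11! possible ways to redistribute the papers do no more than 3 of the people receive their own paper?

Sum C(11,i)·!(11-i) for i = 0..3:
  i=0: C(11,0)·!11 = 1·14684570 = 14684570
  i=1: C(11,1)·!10 = 11·1334961 = 14684571
  i=2: C(11,2)·!9 = 55·133496 = 7342280
  i=3: C(11,3)·!8 = 165·14833 = 2447445
Total = 39158866.

39158866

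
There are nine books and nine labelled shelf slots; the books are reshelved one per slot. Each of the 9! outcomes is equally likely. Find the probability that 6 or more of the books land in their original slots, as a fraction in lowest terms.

Favorable outcomes: Σ_{i≥6} C(9,i)·!(9-i) = 84·2 + 36·1 + 9·0 + 1·1 = 205.
Total outcomes: 9! = 362880.
Probability = 205/362880 = 41/72576.

41/72576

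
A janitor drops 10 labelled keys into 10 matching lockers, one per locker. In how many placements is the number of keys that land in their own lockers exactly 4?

55650

Choose which 4 of the 10 are fixed: C(10,4) = 210.
The other 6 form a derangement: !6 = 265.
Total: 210 × 265 = 55650.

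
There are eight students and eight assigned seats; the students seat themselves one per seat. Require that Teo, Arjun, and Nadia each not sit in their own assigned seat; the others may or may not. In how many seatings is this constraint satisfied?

27240

Let A_j be the event that the j-th constrained one is fixed. By inclusion-exclusion over the 3 events:
Σ_{j=0}^{3} (-1)^j C(3,j)(8-j)!
= C(3,0)·8! - C(3,1)·7! + C(3,2)·6! - C(3,3)·5!
= 40320 - 15120 + 2160 - 120
= 27240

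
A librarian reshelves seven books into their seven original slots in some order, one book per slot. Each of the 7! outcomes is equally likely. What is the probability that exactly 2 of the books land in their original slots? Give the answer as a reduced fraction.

11/60

Favorable outcomes: C(7,2)·!5 = 21·44 = 924.
Total outcomes: 7! = 5040.
Probability = 924/5040 = 11/60.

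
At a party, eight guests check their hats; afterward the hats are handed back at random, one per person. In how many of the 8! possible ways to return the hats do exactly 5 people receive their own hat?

Pick the 5 fixed positions: C(8,5) = 56 ways.
The other 3 form a derangement: !3 = 2.
Total: 56 × 2 = 112.

112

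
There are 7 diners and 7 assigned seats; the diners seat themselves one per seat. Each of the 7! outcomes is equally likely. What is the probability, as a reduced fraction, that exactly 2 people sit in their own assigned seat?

Favorable outcomes: C(7,2)·!5 = 21·44 = 924.
Total outcomes: 7! = 5040.
Probability = 924/5040 = 11/60.

11/60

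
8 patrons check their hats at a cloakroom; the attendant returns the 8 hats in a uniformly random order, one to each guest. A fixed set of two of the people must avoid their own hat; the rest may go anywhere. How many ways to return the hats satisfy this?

30960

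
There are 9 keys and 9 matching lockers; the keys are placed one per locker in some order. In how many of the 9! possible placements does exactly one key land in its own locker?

133497

Pick the single fixed position: C(9,1) = 9 ways.
The other 8 form a derangement: !8 = 14833.
Total: 9 × 14833 = 133497.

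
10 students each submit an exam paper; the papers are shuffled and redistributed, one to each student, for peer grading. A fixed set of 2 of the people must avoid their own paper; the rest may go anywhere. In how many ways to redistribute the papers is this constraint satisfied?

2943360

Let A_j be the event that the j-th constrained one is fixed. By inclusion-exclusion over the 2 events:
Σ_{j=0}^{2} (-1)^j C(2,j)(10-j)!
= C(2,0)·10! - C(2,1)·9! + C(2,2)·8!
= 3628800 - 725760 + 40320
= 2943360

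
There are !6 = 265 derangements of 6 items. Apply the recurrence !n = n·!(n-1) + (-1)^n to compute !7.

1854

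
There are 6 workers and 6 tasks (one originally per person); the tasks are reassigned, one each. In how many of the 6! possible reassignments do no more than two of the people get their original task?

664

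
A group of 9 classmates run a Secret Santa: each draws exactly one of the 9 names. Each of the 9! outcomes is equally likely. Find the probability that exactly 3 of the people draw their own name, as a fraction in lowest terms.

53/864

Favorable outcomes: C(9,3)·!6 = 84·265 = 22260.
Total outcomes: 9! = 362880.
Probability = 22260/362880 = 53/864.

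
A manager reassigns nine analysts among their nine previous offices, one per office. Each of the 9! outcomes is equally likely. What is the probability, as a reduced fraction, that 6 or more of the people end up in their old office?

Favorable outcomes: Σ_{i≥6} C(9,i)·!(9-i) = 84·2 + 36·1 + 9·0 + 1·1 = 205.
Total outcomes: 9! = 362880.
Probability = 205/362880 = 41/72576.

41/72576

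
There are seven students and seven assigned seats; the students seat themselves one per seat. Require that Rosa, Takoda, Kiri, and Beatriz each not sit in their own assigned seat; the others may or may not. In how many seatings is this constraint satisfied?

2790

Let A_j be the event that the j-th constrained one is fixed. By inclusion-exclusion over the 4 events:
Σ_{j=0}^{4} (-1)^j C(4,j)(7-j)!
= C(4,0)·7! - C(4,1)·6! + C(4,2)·5! - C(4,3)·4! + C(4,4)·3!
= 5040 - 2880 + 720 - 96 + 6
= 2790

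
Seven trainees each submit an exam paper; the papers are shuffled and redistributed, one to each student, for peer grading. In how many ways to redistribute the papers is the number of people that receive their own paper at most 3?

Sum C(7,i)·!(7-i) for i = 0..3:
  i=0: C(7,0)·!7 = 1·1854 = 1854
  i=1: C(7,1)·!6 = 7·265 = 1855
  i=2: C(7,2)·!5 = 21·44 = 924
  i=3: C(7,3)·!4 = 35·9 = 315
Total = 4948.

4948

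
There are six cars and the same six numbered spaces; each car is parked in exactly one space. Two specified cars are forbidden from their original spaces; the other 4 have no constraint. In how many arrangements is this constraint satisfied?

Inclusion-exclusion on the 2 forbidden self-matches:
Σ_{j=0}^{2} (-1)^j C(2,j)(6-j)!
= C(2,0)·6! - C(2,1)·5! + C(2,2)·4!
= 720 - 240 + 24
= 504

504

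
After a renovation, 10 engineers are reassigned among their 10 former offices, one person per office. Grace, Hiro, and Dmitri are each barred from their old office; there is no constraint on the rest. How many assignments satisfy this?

2656080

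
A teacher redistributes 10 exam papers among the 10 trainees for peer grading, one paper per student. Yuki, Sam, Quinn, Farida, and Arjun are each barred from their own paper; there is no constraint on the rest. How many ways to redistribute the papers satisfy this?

Inclusion-exclusion on the 5 forbidden self-matches:
Σ_{j=0}^{5} (-1)^j C(5,j)(10-j)!
= C(5,0)·10! - C(5,1)·9! + C(5,2)·8! - C(5,3)·7! + C(5,4)·6! - C(5,5)·5!
= 3628800 - 1814400 + 403200 - 50400 + 3600 - 120
= 2170680

2170680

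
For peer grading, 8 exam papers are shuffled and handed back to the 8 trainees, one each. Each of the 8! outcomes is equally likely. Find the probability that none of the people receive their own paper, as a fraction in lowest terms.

2119/5760

Favorable outcomes: !8 = 14833.
Total outcomes: 8! = 40320.
Probability = 14833/40320 = 2119/5760.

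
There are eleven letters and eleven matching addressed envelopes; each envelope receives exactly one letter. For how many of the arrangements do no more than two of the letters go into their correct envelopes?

36711421

Sum C(11,i)·!(11-i) for i = 0..2:
  i=0: C(11,0)·!11 = 1·14684570 = 14684570
  i=1: C(11,1)·!10 = 11·1334961 = 14684571
  i=2: C(11,2)·!9 = 55·133496 = 7342280
Total = 36711421.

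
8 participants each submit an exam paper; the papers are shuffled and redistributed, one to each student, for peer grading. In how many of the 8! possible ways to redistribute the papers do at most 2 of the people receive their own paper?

# with exactly i fixed is C(8,i)·!(8-i); sum over i=0..2:
  i=0: C(8,0)·!8 = 1·14833 = 14833
  i=1: C(8,1)·!7 = 8·1854 = 14832
  i=2: C(8,2)·!6 = 28·265 = 7420
Total = 37085.

37085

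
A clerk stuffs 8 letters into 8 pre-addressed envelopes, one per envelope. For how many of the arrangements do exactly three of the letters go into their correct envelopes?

Pick the 3 fixed positions: C(8,3) = 56 ways.
The remaining 5 must be deranged: !5 = 44.
Total: 56 × 44 = 2464.

2464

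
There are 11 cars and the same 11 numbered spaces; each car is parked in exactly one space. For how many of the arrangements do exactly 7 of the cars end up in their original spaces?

2970

Pick the 7 fixed positions: C(11,7) = 330 ways.
The remaining 4 must be deranged: !4 = 9.
Total: 330 × 9 = 2970.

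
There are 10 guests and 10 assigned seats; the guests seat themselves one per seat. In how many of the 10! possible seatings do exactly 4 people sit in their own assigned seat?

55650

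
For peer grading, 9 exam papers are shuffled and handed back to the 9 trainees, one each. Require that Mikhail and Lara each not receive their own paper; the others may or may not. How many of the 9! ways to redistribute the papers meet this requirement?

287280

Inclusion-exclusion on the 2 forbidden self-matches:
Σ_{j=0}^{2} (-1)^j C(2,j)(9-j)!
= C(2,0)·9! - C(2,1)·8! + C(2,2)·7!
= 362880 - 80640 + 5040
= 287280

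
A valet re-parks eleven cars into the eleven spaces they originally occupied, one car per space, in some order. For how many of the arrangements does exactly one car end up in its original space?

14684571

Choose which one of the 11 is fixed: C(11,1) = 11.
The other 10 form a derangement: !10 = 1334961.
Total: 11 × 1334961 = 14684571.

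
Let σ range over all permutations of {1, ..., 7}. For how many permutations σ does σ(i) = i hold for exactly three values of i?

315

Pick the 3 fixed positions: C(7,3) = 35 ways.
The remaining 4 must be deranged: !4 = 9.
Total: 35 × 9 = 315.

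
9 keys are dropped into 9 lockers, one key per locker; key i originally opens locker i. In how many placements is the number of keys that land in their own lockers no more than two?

333737

# with exactly i fixed is C(9,i)·!(9-i); sum over i=0..2:
  i=0: C(9,0)·!9 = 1·133496 = 133496
  i=1: C(9,1)·!8 = 9·14833 = 133497
  i=2: C(9,2)·!7 = 36·1854 = 66744
Total = 333737.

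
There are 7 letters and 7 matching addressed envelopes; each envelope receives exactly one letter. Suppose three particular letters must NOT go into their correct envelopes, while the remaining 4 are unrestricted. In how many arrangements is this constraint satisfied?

3216

Inclusion-exclusion on the 3 forbidden self-matches:
Σ_{j=0}^{3} (-1)^j C(3,j)(7-j)!
= C(3,0)·7! - C(3,1)·6! + C(3,2)·5! - C(3,3)·4!
= 5040 - 2160 + 360 - 24
= 3216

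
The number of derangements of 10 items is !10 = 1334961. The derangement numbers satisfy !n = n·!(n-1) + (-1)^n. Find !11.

!11 = 11·1334961 - 1 = 14684570.

14684570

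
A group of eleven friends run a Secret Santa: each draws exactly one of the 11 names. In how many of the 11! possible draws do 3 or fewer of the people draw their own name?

39158866

Sum C(11,i)·!(11-i) for i = 0..3:
  i=0: C(11,0)·!11 = 1·14684570 = 14684570
  i=1: C(11,1)·!10 = 11·1334961 = 14684571
  i=2: C(11,2)·!9 = 55·133496 = 7342280
  i=3: C(11,3)·!8 = 165·14833 = 2447445
Total = 39158866.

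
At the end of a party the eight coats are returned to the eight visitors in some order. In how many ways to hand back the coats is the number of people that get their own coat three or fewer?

Sum C(8,i)·!(8-i) for i = 0..3:
  i=0: C(8,0)·!8 = 1·14833 = 14833
  i=1: C(8,1)·!7 = 8·1854 = 14832
  i=2: C(8,2)·!6 = 28·265 = 7420
  i=3: C(8,3)·!5 = 56·44 = 2464
Total = 39549.

39549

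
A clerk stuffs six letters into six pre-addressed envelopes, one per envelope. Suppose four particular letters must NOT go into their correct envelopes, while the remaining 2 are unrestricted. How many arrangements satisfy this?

Inclusion-exclusion on the 4 forbidden self-matches:
Σ_{j=0}^{4} (-1)^j C(4,j)(6-j)!
= C(4,0)·6! - C(4,1)·5! + C(4,2)·4! - C(4,3)·3! + C(4,4)·2!
= 720 - 480 + 144 - 24 + 2
= 362

362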